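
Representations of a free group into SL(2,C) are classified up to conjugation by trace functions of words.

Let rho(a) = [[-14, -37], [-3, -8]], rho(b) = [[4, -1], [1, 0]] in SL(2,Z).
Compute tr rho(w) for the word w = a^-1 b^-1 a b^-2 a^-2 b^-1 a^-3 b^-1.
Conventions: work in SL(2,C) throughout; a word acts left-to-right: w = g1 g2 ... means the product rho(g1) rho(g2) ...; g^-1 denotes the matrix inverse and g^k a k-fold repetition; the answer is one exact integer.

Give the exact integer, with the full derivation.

227337037110

rho(a^-1) = [[-8, 37], [3, -14]]
... * rho(b^-1) = [[0, 1], [-1, 4]]  ->  [[-37, 140], [14, -53]]
... * rho(a) = [[-14, -37], [-3, -8]]  ->  [[98, 249], [-37, -94]]
... * rho(b^-1) = [[0, 1], [-1, 4]]  ->  [[-249, 1094], [94, -413]]
... * rho(b^-1) = [[0, 1], [-1, 4]]  ->  [[-1094, 4127], [413, -1558]]
... * rho(a^-1) = [[-8, 37], [3, -14]]  ->  [[21133, -98256], [-7978, 37093]]
... * rho(a^-1) = [[-8, 37], [3, -14]]  ->  [[-463832, 2157505], [175103, -814488]]
... * rho(b^-1) = [[0, 1], [-1, 4]]  ->  [[-2157505, 8166188], [814488, -3082849]]
... * rho(a^-1) = [[-8, 37], [3, -14]]  ->  [[41758604, -194154317], [-15764451, 73295942]]
... * rho(a^-1) = [[-8, 37], [3, -14]]  ->  [[-916531783, 4263228786], [346003434, -1609427875]]
... * rho(a^-1) = [[-8, 37], [3, -14]]  ->  [[20121940622, -93596878975], [-7596311097, 35334117308]]
... * rho(b^-1) = [[0, 1], [-1, 4]]  ->  [[93596878975, -354265575278], [-35334117308, 133740158135]]
tr = 93596878975 + 133740158135 = 227337037110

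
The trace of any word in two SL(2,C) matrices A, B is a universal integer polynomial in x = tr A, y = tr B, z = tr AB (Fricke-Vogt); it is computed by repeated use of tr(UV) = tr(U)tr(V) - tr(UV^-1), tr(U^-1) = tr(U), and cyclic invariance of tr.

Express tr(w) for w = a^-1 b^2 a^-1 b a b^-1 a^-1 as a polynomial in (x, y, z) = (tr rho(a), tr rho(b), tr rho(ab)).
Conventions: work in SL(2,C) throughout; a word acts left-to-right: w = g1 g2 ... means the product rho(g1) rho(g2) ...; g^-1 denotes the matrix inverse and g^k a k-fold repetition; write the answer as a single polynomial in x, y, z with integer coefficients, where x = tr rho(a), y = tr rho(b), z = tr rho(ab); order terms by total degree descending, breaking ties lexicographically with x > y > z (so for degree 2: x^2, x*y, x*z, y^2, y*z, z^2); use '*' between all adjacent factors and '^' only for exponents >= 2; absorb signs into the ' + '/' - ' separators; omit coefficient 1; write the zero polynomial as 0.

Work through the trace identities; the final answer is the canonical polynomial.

next, trace(b a b) = trace(b) * trace(a b) - trace(a)  (reduce the b square) = y*z - x
and trace(b a b a) = trace(b a) * trace(b a) - trace(1)  (split on b) = z^2 - 2
trace(b a^-1 b a) = trace(b a b) * trace(a) - trace(b a b a)  (eliminate a^-1) = x*y*z - x^2 - z^2 + 2
next, trace(b^2) = trace(b) * trace(b) - trace(1)  (reduce the b square) = y^2 - 2
and trace(b a^2 b) = trace(a) * trace(b^2 a) - trace(b^2)  (reduce the a square) = x*y*z - x^2 - y^2 + 2
trace(b a^2) = trace(a) * trace(b a) - trace(b)  (reduce the a square) = x*z - y
next, trace(a b^3 a) = trace(b) * trace(b a^2 b) - trace(b a^2)  (reduce the b square) = x*y^2*z - x^2*y - y^3 - x*z + 3*y
trace(a b a b^2) = trace(b) * trace(a b a b) - trace(a b a)  (reduce the b square) = y*z^2 - x*z - y
next, trace(a b^3 a b) = trace(b) * trace(a b a b^2) - trace(a b a b)  (reduce the b square) = y^2*z^2 - x*y*z - y^2 - z^2 + 2
next, trace(b a b^-1 a b^2) = trace(a b^3 a) * trace(b) - trace(a b^3 a b)  (eliminate b^-1) = x*y^3*z - x^2*y^2 - y^4 - y^2*z^2 + 4*y^2 + z^2 - 2
and trace(b^2 a b) = trace(b) * trace(a b^2) - trace(a b)  (reduce the b square) = y^2*z - x*y - z
trace(a b^2 a b a) = trace(a) * trace(b^2 a b a) - trace(b^2 a b)  (reduce the a square) = x*y*z^2 - x^2*z - y^2*z + z
and trace(a b a b a b) = trace(b a b a) * trace(b a) - trace(a b)  (split on b) = z^3 - 3*z
next, trace(a b a b a) = trace(a) * trace(b a b a) - trace(b a b)  (reduce the a square) = x*z^2 - y*z - x
trace(a b^2 a b a b) = trace(b) * trace(a b a b a b) - trace(a b a b a)  (reduce the b square) = y*z^3 - x*z^2 - 2*y*z + x
and trace(b a b^-1 a b^2 a) = trace(a b^2 a b a) * trace(b) - trace(a b^2 a b a b)  (eliminate b^-1) = x*y^2*z^2 - x^2*y*z - y^3*z - y*z^3 + x*z^2 + 3*y*z - x
and trace(b^2 a^-1 b a b^-1 a) = trace(b a b^-1 a b^2) * trace(a) - trace(b a b^-1 a b^2 a)  (eliminate a^-1) = x^2*y^3*z - x^3*y^2 - x*y^4 - 2*x*y^2*z^2 + x^2*y*z + y^3*z + y*z^3 + 4*x*y^2 - 3*y*z - x
next, trace(b^2 a^-1 b a b^-1 a^-1) = trace(b^2 a^-1 b a b^-1) * trace(a) - trace(b^2 a^-1 b a b^-1 a)  (eliminate a^-1) = -x^2*y^3*z + x^3*y^2 + x*y^4 + 2*x*y^2*z^2 - y^3*z - y*z^3 - x^3 - 4*x*y^2 - x*z^2 + 3*y*z + 3*x
trace(a^-1 b^2 a^-1 b a b^-1 a^-1) = trace(b^2 a^-1 b a b^-1 a^-1) * trace(a) - trace(b^2 a^-1 b a b^-1)  (eliminate a^-1) = -x^3*y^3*z + x^4*y^2 + x^2*y^4 + 2*x^2*y^2*z^2 - x*y^3*z - x*y*z^3 - x^4 - 4*x^2*y^2 - x^2*z^2 + 2*x*y*z + 4*x^2 + z^2 - 2

-x^3*y^3*z + x^4*y^2 + x^2*y^4 + 2*x^2*y^2*z^2 - x*y^3*z - x*y*z^3 - x^4 - 4*x^2*y^2 - x^2*z^2 + 2*x*y*z + 4*x^2 + z^2 - 2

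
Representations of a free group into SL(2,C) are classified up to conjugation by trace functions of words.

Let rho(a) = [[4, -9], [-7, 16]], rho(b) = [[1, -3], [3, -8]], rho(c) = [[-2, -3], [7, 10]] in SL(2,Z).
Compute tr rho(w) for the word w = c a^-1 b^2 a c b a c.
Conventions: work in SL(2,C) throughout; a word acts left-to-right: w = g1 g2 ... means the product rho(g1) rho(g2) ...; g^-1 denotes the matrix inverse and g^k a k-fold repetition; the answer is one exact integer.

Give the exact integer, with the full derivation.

rho(c) = [[-2, -3], [7, 10]]
... * rho(a^-1) = [[16, 9], [7, 4]]  ->  [[-53, -30], [182, 103]]
... * rho(b) = [[1, -3], [3, -8]]  ->  [[-143, 399], [491, -1370]]
... * rho(b) = [[1, -3], [3, -8]]  ->  [[1054, -2763], [-3619, 9487]]
... * rho(a) = [[4, -9], [-7, 16]]  ->  [[23557, -53694], [-80885, 184363]]
... * rho(c) = [[-2, -3], [7, 10]]  ->  [[-422972, -607611], [1452311, 2086285]]
... * rho(b) = [[1, -3], [3, -8]]  ->  [[-2245805, 6129804], [7711166, -21047213]]
... * rho(a) = [[4, -9], [-7, 16]]  ->  [[-51891848, 118289109], [178175155, -406155902]]
... * rho(c) = [[-2, -3], [7, 10]]  ->  [[931807459, 1338566634], [-3199441624, -4596084485]]
tr = 931807459 + -4596084485 = -3664277026

-3664277026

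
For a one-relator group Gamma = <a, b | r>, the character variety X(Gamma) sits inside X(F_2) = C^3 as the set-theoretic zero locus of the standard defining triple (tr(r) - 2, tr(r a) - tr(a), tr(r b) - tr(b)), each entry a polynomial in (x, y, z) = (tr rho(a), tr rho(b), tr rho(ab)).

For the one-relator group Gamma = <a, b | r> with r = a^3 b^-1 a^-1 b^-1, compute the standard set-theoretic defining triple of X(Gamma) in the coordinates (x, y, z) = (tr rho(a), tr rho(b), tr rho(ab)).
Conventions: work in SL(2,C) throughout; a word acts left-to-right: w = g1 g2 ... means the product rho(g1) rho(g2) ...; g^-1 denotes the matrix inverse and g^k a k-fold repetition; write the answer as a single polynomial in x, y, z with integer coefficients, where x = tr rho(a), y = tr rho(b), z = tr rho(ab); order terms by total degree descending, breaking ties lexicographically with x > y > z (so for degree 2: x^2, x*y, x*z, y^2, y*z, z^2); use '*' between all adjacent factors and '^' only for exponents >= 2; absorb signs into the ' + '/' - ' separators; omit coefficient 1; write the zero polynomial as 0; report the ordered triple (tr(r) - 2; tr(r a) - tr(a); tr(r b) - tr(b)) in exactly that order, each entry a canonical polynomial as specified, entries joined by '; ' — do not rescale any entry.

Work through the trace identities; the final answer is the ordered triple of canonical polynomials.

x^3*y*z - x^4 - x^2*z^2 - 2*x*y*z + 4*x^2 + z^2 - 4; x^4*y*z - x^5 - x^3*z^2 - 3*x^2*y*z + 5*x^3 + 2*x*z^2 + y*z - 6*x; x^2*y - x*z - 2*y

so trace(a^2) = trace(a)*trace(a) - trace(1)  (reduce the a square) = x^2 - 2
trace(a^3) = trace(a)*trace(a^2) - trace(a)  (reduce the a square) = x^3 - 3*x
reduce: trace(a b a) = trace(a)*trace(b a) - trace(b)  (reduce the a square) = x*z - y
trace(a^3 b) = trace(a)*trace(a b a) - trace(a b)  (reduce the a square) = x^2*z - x*y - z
reduce: trace(a^3 b^-1) = trace(a^3)*trace(b) - trace(a^3 b)  (eliminate b^-1) = x^3*y - x^2*z - 2*x*y + z
trace(b^-1 a^3 b^-1) = trace(a^3 b^-1)*trace(b) - trace(a^3)  (eliminate b^-1) = x^3*y^2 - x^2*y*z - x^3 - 2*x*y^2 + y*z + 3*x
trace(a^4) = trace(a)*trace(a^3) - trace(a^2)  (reduce the a square) = x^4 - 4*x^2 + 2
trace(a^4 b) = trace(a)*trace(a b a^2) - trace(a b a)  (reduce the a square) = x^3*z - x^2*y - 2*x*z + y
trace(a b^-1 a^3) = trace(a^4)*trace(b) - trace(a^4 b)  (eliminate b^-1) = x^4*y - x^3*z - 3*x^2*y + 2*x*z + y
reduce: trace(b a b a) = trace(a b)*trace(a b) - trace(1)  (split on a) = z^2 - 2
trace(b a b) = trace(b)*trace(a b) - trace(a)  (reduce the b square) = y*z - x
reduce: trace(b a b a^2) = trace(a)*trace(b a b a) - trace(b a b)  (reduce the a square) = x*z^2 - y*z - x
trace(a^3 b a b) = trace(a)*trace(b a b a^2) - trace(b a b a)  (reduce the a square) = x^2*z^2 - x*y*z - x^2 - z^2 + 2
trace(a b^-1 a^3 b) = trace(a^3 b a)*trace(b) - trace(a^3 b a b)  (eliminate b^-1) = x^3*y*z - x^2*y^2 - x^2*z^2 - x*y*z + x^2 + y^2 + z^2 - 2
reduce: trace(b^-1 a^3 b^-1 a) = trace(a b^-1 a^3)*trace(b) - trace(a b^-1 a^3 b)  (eliminate b^-1) = x^4*y^2 - 2*x^3*y*z - 2*x^2*y^2 + x^2*z^2 + 3*x*y*z - x^2 - z^2 + 2
so trace(a^3 b^-1 a^-1 b^-1) = trace(b^-1 a^3 b^-1)*trace(a) - trace(b^-1 a^3 b^-1 a)  (eliminate a^-1) = x^3*y*z - x^4 - x^2*z^2 - 2*x*y*z + 4*x^2 + z^2 - 2
so trace(b^-1 a^4 b^-1) = trace(b^-1 a^4)*trace(b) - trace(b^-1 a^4 b) = x^4*y^2 - x^3*y*z - x^4 - 3*x^2*y^2 + 2*x*y*z + 4*x^2 + y^2 - 2
trace(a^5) = trace(a)*trace(a^4) - trace(a^3) = x^5 - 5*x^3 + 5*x
so trace(a^5 b) = trace(a)*trace(a^2 b a^2) - trace(a^2 b a) = x^4*z - x^3*y - 3*x^2*z + 2*x*y + z
so trace(a b^-1 a^4) = trace(a^5)*trace(b) - trace(a^5 b) = x^5*y - x^4*z - 4*x^3*y + 3*x^2*z + 3*x*y - z
so trace(a^4 b a b) = trace(a)*trace(a b a b a^2) - trace(a b a b a) = x^3*z^2 - x^2*y*z - x^3 - 2*x*z^2 + y*z + 3*x
so trace(a b^-1 a^4 b) = trace(a^4 b a)*trace(b) - trace(a^4 b a b) = x^4*y*z - x^3*y^2 - x^3*z^2 - 2*x^2*y*z + x^3 + 2*x*y^2 + 2*x*z^2 - 3*x
trace(b^-1 a^4 b^-1 a) = trace(a b^-1 a^4)*trace(b) - trace(a b^-1 a^4 b) = x^5*y^2 - 2*x^4*y*z - 3*x^3*y^2 + x^3*z^2 + 5*x^2*y*z - x^3 + x*y^2 - 2*x*z^2 - y*z + 3*x
reduce: trace(a^3 b^-1 a^-1 b^-1 a) = trace(b^-1 a^4 b^-1)*trace(a) - trace(b^-1 a^4 b^-1 a) = x^4*y*z - x^5 - x^3*z^2 - 3*x^2*y*z + 5*x^3 + 2*x*z^2 + y*z - 5*x
trace(a^2 b^-1) = trace(a^2)*trace(b) - trace(a^2 b)  (eliminate b^-1) = x^2*y - x*z - y
assemble the triple (trace(r) - 2; trace(r a) - x; trace(r b) - y)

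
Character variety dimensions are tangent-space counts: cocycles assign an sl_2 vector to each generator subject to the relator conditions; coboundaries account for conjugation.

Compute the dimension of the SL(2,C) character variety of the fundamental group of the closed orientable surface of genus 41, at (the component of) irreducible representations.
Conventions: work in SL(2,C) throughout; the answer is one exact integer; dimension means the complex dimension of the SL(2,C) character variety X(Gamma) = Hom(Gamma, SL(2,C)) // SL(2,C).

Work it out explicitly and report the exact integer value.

Gamma = pi_1(Sigma_41) = < a_1, b_1, ..., a_41, b_41 | prod [a_i, b_i] > has 2g = 82 generators and 1 relator.
A cocycle assigns one sl_2 vector per generator subject to the relator condition d_2(z) = 0: dim of the unconstrained space is 3*2g = 246.
d_2 is surjective at irreducible rho (its cokernel H^2 is dual to H^0 = 0), so dim Z^1 = 246 - 3 = 243.
As always at irreducible rho, dim B^1 = 3.
dim X = dim H^1 = 243 - 3 = 240.

240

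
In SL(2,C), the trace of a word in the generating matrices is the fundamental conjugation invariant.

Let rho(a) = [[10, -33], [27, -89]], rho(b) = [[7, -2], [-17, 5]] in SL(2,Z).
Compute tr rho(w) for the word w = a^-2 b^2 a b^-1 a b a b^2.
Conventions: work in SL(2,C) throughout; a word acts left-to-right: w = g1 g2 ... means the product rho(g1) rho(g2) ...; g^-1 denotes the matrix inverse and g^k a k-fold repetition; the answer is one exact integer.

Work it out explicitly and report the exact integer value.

-241513436211487

rho(a^-1) = [[-89, 33], [-27, 10]]
... * rho(a^-1) = [[-89, 33], [-27, 10]]  ->  [[7030, -2607], [2133, -791]]
... * rho(b) = [[7, -2], [-17, 5]]  ->  [[93529, -27095], [28378, -8221]]
... * rho(b) = [[7, -2], [-17, 5]]  ->  [[1115318, -322533], [338403, -97861]]
... * rho(a) = [[10, -33], [27, -89]]  ->  [[2444789, -8100057], [741783, -2457670]]
... * rho(b^-1) = [[5, 2], [17, 7]]  ->  [[-125477024, -51810821], [-38071475, -15720124]]
... * rho(a) = [[10, -33], [27, -89]]  ->  [[-2653662407, 8751904861], [-805158098, 2655449711]]
... * rho(b) = [[7, -2], [-17, 5]]  ->  [[-167358019486, 49066849119], [-50778751773, 14887564751]]
... * rho(a) = [[10, -33], [27, -89]]  ->  [[-348775268647, 1155865071447], [-105823269453, 350705545670]]
... * rho(b) = [[7, -2], [-17, 5]]  ->  [[-22091133095128, 6476875894529], [-6702757162561, 1965174267256]]
... * rho(b) = [[7, -2], [-17, 5]]  ->  [[-264744821872889, 76566645662901], [-80327262681279, 23231385661402]]
tr = -264744821872889 + 23231385661402 = -241513436211487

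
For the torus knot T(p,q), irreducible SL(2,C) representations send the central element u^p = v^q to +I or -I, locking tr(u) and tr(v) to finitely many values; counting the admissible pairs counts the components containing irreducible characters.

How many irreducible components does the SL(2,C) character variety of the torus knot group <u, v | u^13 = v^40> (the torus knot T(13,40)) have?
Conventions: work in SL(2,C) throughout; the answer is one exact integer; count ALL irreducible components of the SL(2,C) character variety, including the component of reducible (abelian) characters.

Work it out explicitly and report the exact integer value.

In the torus knot group T(13,40), u^13 = v^40 is central, so an irreducible representation sends it to +I or -I (Schur).
So on each irreducible component the traces are pinned: tr(u) = 2*cos(pi*alpha/13) with 1 <= alpha <= 12, tr(v) = 2*cos(pi*beta/40) with 1 <= beta <= 39.
The two central values (-1)^alpha I and (-1)^beta I must be the same matrix, so alpha and beta share a parity.
count pairs: odd alpha (6 choices) x odd beta (20), plus even alpha (6) x even beta (19): 6*20 + 6*19 = 234.
Total: 234 irreducible-character components + 1 reducible (abelian) component = 235.

235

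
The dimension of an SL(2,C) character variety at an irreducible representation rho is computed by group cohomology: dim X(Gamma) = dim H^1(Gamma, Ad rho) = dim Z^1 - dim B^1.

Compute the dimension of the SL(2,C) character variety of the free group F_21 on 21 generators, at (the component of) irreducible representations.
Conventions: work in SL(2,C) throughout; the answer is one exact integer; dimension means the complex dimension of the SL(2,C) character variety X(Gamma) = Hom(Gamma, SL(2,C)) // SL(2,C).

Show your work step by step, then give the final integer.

60

Here Gamma is free of rank 21 — no relator constrains a cocycle.
Z^1(Gamma, Ad rho) = (sl_2)^21: a cocycle is a free choice of one sl_2 vector per generator, so dim Z^1 = 3*21 = 63.
dim B^1 = 3: the coboundary map is injective because an irreducible image has centralizer 0 in sl_2.
Therefore dim X = 63 - 3 = 60.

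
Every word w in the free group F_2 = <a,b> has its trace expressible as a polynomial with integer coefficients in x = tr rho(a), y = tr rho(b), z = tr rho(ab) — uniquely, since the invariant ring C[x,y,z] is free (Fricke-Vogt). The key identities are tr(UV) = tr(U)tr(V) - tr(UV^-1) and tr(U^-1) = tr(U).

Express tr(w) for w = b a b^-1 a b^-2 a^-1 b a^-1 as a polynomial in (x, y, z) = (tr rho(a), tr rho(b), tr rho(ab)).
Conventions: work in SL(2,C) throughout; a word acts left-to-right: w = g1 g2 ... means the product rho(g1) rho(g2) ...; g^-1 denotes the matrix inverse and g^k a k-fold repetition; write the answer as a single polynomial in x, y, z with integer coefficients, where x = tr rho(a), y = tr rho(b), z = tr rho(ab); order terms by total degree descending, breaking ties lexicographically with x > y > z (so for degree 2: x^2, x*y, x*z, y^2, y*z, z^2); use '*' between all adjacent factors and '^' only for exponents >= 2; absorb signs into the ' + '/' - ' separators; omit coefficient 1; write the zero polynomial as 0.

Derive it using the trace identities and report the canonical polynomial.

-x^3*y^4*z + x^4*y^3 + x^2*y^5 + 3*x^2*y^3*z^2 - 2*x^3*y^2*z - 2*x*y^4*z - 3*x*y^2*z^3 - 4*x^2*y^3 + x^2*y*z^2 + y^3*z^2 + y*z^4 + 8*x*y^2*z - 4*y*z^2 + y

next, trace(b^2 a) = trace(b) trace(a b) - trace(a) = y*z - x
and trace(b^2) = trace(b) trace(b) - trace(1) = y^2 - 2
next, trace(a b^2 a) = trace(a) trace(b^2 a) - trace(b^2) = x*y*z - x^2 - y^2 + 2
next, trace(a b a b) = trace(b a) trace(b a) - trace(1)   [split at repeated b] = z^2 - 2
trace(a b a) = trace(a) trace(b a) - trace(b) = x*z - y
and trace(a b^2 a b) = trace(b) trace(a b a b) - trace(a b a) = y*z^2 - x*z - y
trace(b a b^-1 a b) = trace(a b^2 a) trace(b) - trace(a b^2 a b) = x*y^2*z - x^2*y - y^3 - y*z^2 + x*z + 3*y
trace(a b a b a) = trace(a) trace(b a b a) - trace(b a b) = x*z^2 - y*z - x
trace(a b a b a b) = trace(b a) trace(b a b a) - trace(b^-1 a^-1)   [split at repeated b] = z^3 - 3*z
trace(b a b^-1 a b a) = trace(a b a b a) trace(b) - trace(a b a b a b) = x*y*z^2 - y^2*z - z^3 - x*y + 3*z
trace(a^-1 b a b^-1 a b) = trace(b a b^-1 a b) trace(a) - trace(b a b^-1 a b a) = x^2*y^2*z - x^3*y - x*y^3 - 2*x*y*z^2 + x^2*z + y^2*z + z^3 + 4*x*y - 3*z
trace(a^-1 b a b^-1 a b^-1) = trace(a^-1 b a b^-1 a) trace(b) - trace(a^-1 b a b^-1 a b) = -x^2*y^2*z + x^3*y + x*y^3 + 2*x*y*z^2 - x^2*z - y^2*z - z^3 - 3*x*y + 3*z
next, trace(a b^2 a^2) = trace(a) trace(a b^2 a) - trace(a b^2) = x^2*y*z - x^3 - x*y^2 - y*z + 3*x
trace(a^2 b a) = trace(a) trace(b a^2) - trace(b a) = x^2*z - x*y - z
next, trace(a b^2 a^2 b) = trace(b) trace(a^2 b a b) - trace(a^2 b a) = x*y*z^2 - x^2*z - y^2*z + z
next, trace(a b^2 a^2 b^-1) = trace(a b^2 a^2) trace(b) - trace(a b^2 a^2 b) = x^2*y^2*z - x^3*y - x*y^3 - x*y*z^2 + x^2*z + 3*x*y - z
next, trace(b a^2 b^-2 a b) = trace(a b^2 a^2 b^-1) trace(b) - trace(a b^2 a^2) = x^2*y^3*z - x^3*y^2 - x*y^4 - x*y^2*z^2 + x^3 + 4*x*y^2 - 3*x
and trace(a b a b a^2) = trace(a) trace(a b a b a) - trace(a b a b) = x^2*z^2 - x*y*z - x^2 - z^2 + 2
trace(a b a b a^2 b) = trace(a) trace(b a b a b a) - trace(b a b a b) = x*z^3 - y*z^2 - 2*x*z + y
next, trace(b^-1 a b a b a^2) = trace(a b a b a^2) trace(b) - trace(a b a b a^2 b) = x^2*y*z^2 - x*y^2*z - x*z^3 - x^2*y + 2*x*z + y
trace(b a^2 b^-2 a b a) = trace(b^-1 a b a b a^2) trace(b) - trace(b^-1 a b a b a^2 b) = x^2*y^2*z^2 - x*y^3*z - x*y*z^3 - x^2*y^2 - x^2*z^2 + 3*x*y*z + x^2 + y^2 + z^2 - 2
trace(a b^-2 a b a^-1 b a) = trace(b a^2 b^-2 a b) trace(a) - trace(b a^2 b^-2 a b a) = x^3*y^3*z - x^4*y^2 - x^2*y^4 - 2*x^2*y^2*z^2 + x*y^3*z + x*y*z^3 + x^4 + 5*x^2*y^2 + x^2*z^2 - 3*x*y*z - 4*x^2 - y^2 - z^2 + 2
trace(a b^2 a b a) = trace(b) trace(a b a^2 b) - trace(a b a^2) = x*y*z^2 - x^2*z - y^2*z + z
trace(a b^2 a b a b) = trace(b) trace(a b a b a b) - trace(a b a b a) = y*z^3 - x*z^2 - 2*y*z + x
trace(a b^2 a b a b^-1) = trace(a b^2 a b a) trace(b) - trace(a b^2 a b a b) = x*y^2*z^2 - x^2*y*z - y^3*z - y*z^3 + x*z^2 + 3*y*z - x
next, trace(b a b a b^-2 a b) = trace(a b^2 a b a b^-1) trace(b) - trace(a b^2 a b a) = x*y^3*z^2 - x^2*y^2*z - y^4*z - y^2*z^3 + x^2*z + 4*y^2*z - x*y - z
trace(a b a b a b a b) = trace(a b a b a b) trace(a b) - trace(b a b a)   [split at repeated a] = z^4 - 4*z^2 + 2
next, trace(b^-1 a b a b a b a) = trace(a b a b a b a) trace(b) - trace(a b a b a b a b) = x*y*z^3 - y^2*z^2 - z^4 - 2*x*y*z + y^2 + 4*z^2 - 2
next, trace(b a b a b^-2 a b a) = trace(b^-1 a b a b a b a) trace(b) - trace(b^-1 a b a b a b a b) = x*y^2*z^3 - y^3*z^2 - y*z^4 - 2*x*y^2*z - x*z^3 + y^3 + 5*y*z^2 + 2*x*z - 3*y
trace(a b^-2 a b a^-1 b a b) = trace(b a b a b^-2 a b) trace(a) - trace(b a b a b^-2 a b a) = x^2*y^3*z^2 - x^3*y^2*z - x*y^4*z - 2*x*y^2*z^3 + y^3*z^2 + y*z^4 + x^3*z + 6*x*y^2*z + x*z^3 - x^2*y - y^3 - 5*y*z^2 - 3*x*z + 3*y
trace(b a^-1 b a b^-1 a b^-2 a) = trace(a b^-2 a b a^-1 b a) trace(b) - trace(a b^-2 a b a^-1 b a b) = x^3*y^4*z - x^4*y^3 - x^2*y^5 - 3*x^2*y^3*z^2 + x^3*y^2*z + 2*x*y^4*z + 3*x*y^2*z^3 + x^4*y + 5*x^2*y^3 + x^2*y*z^2 - y^3*z^2 - y*z^4 - x^3*z - 9*x*y^2*z - x*z^3 - 3*x^2*y + 4*y*z^2 + 3*x*z - y
next, trace(b a b^-1 a b^-2 a^-1 b a^-1) = trace(b a^-1 b a b^-1 a b^-2) trace(a) - trace(b a^-1 b a b^-1 a b^-2 a) = -x^3*y^4*z + x^4*y^3 + x^2*y^5 + 3*x^2*y^3*z^2 - 2*x^3*y^2*z - 2*x*y^4*z - 3*x*y^2*z^3 - 4*x^2*y^3 + x^2*y*z^2 + y^3*z^2 + y*z^4 + 8*x*y^2*z - 4*y*z^2 + y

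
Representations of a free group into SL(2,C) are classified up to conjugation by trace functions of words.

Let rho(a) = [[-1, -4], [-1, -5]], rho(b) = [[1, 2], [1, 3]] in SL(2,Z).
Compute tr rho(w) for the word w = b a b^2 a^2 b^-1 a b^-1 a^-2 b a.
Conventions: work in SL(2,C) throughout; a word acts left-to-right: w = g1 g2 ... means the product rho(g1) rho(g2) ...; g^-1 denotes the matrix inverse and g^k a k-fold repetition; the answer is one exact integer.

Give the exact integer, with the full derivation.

rho(b) = [[1, 2], [1, 3]]
... * rho(a) = [[-1, -4], [-1, -5]]  ->  [[-3, -14], [-4, -19]]
... * rho(b) = [[1, 2], [1, 3]]  ->  [[-17, -48], [-23, -65]]
... * rho(b) = [[1, 2], [1, 3]]  ->  [[-65, -178], [-88, -241]]
... * rho(a) = [[-1, -4], [-1, -5]]  ->  [[243, 1150], [329, 1557]]
... * rho(a) = [[-1, -4], [-1, -5]]  ->  [[-1393, -6722], [-1886, -9101]]
... * rho(b^-1) = [[3, -2], [-1, 1]]  ->  [[2543, -3936], [3443, -5329]]
... * rho(a) = [[-1, -4], [-1, -5]]  ->  [[1393, 9508], [1886, 12873]]
... * rho(b^-1) = [[3, -2], [-1, 1]]  ->  [[-5329, 6722], [-7215, 9101]]
... * rho(a^-1) = [[-5, 4], [1, -1]]  ->  [[33367, -28038], [45176, -37961]]
... * rho(a^-1) = [[-5, 4], [1, -1]]  ->  [[-194873, 161506], [-263841, 218665]]
... * rho(b) = [[1, 2], [1, 3]]  ->  [[-33367, 94772], [-45176, 128313]]
... * rho(a) = [[-1, -4], [-1, -5]]  ->  [[-61405, -340392], [-83137, -460861]]
tr = -61405 + -460861 = -522266

-522266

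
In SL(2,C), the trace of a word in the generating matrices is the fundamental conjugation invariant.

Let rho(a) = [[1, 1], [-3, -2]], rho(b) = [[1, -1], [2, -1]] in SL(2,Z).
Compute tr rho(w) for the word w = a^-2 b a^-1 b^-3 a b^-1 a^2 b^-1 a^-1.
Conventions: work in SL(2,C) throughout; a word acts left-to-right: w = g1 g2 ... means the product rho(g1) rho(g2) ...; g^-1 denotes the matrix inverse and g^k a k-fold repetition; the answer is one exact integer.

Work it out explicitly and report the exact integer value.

-62

rho(a^-1) = [[-2, -1], [3, 1]]
... * rho(a^-1) = [[-2, -1], [3, 1]]  ->  [[1, 1], [-3, -2]]
... * rho(b) = [[1, -1], [2, -1]]  ->  [[3, -2], [-7, 5]]
... * rho(a^-1) = [[-2, -1], [3, 1]]  ->  [[-12, -5], [29, 12]]
... * rho(b^-1) = [[-1, 1], [-2, 1]]  ->  [[22, -17], [-53, 41]]
... * rho(b^-1) = [[-1, 1], [-2, 1]]  ->  [[12, 5], [-29, -12]]
... * rho(b^-1) = [[-1, 1], [-2, 1]]  ->  [[-22, 17], [53, -41]]
... * rho(a) = [[1, 1], [-3, -2]]  ->  [[-73, -56], [176, 135]]
... * rho(b^-1) = [[-1, 1], [-2, 1]]  ->  [[185, -129], [-446, 311]]
... * rho(a) = [[1, 1], [-3, -2]]  ->  [[572, 443], [-1379, -1068]]
... * rho(a) = [[1, 1], [-3, -2]]  ->  [[-757, -314], [1825, 757]]
... * rho(b^-1) = [[-1, 1], [-2, 1]]  ->  [[1385, -1071], [-3339, 2582]]
... * rho(a^-1) = [[-2, -1], [3, 1]]  ->  [[-5983, -2456], [14424, 5921]]
tr = -5983 + 5921 = -62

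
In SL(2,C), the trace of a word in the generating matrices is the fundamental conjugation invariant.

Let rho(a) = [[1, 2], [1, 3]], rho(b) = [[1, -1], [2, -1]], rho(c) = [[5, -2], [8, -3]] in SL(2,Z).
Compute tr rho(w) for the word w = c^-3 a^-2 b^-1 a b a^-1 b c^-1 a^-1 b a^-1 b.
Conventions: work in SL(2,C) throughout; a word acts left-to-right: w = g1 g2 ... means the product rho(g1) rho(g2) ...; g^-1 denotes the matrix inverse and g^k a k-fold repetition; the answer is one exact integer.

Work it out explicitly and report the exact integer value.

rho(c^-1) = [[-3, 2], [-8, 5]]
... * rho(c^-1) = [[-3, 2], [-8, 5]]  ->  [[-7, 4], [-16, 9]]
... * rho(c^-1) = [[-3, 2], [-8, 5]]  ->  [[-11, 6], [-24, 13]]
... * rho(a^-1) = [[3, -2], [-1, 1]]  ->  [[-39, 28], [-85, 61]]
... * rho(a^-1) = [[3, -2], [-1, 1]]  ->  [[-145, 106], [-316, 231]]
... * rho(b^-1) = [[-1, 1], [-2, 1]]  ->  [[-67, -39], [-146, -85]]
... * rho(a) = [[1, 2], [1, 3]]  ->  [[-106, -251], [-231, -547]]
... * rho(b) = [[1, -1], [2, -1]]  ->  [[-608, 357], [-1325, 778]]
... * rho(a^-1) = [[3, -2], [-1, 1]]  ->  [[-2181, 1573], [-4753, 3428]]
... * rho(b) = [[1, -1], [2, -1]]  ->  [[965, 608], [2103, 1325]]
... * rho(c^-1) = [[-3, 2], [-8, 5]]  ->  [[-7759, 4970], [-16909, 10831]]
... * rho(a^-1) = [[3, -2], [-1, 1]]  ->  [[-28247, 20488], [-61558, 44649]]
... * rho(b) = [[1, -1], [2, -1]]  ->  [[12729, 7759], [27740, 16909]]
... * rho(a^-1) = [[3, -2], [-1, 1]]  ->  [[30428, -17699], [66311, -38571]]
... * rho(b) = [[1, -1], [2, -1]]  ->  [[-4970, -12729], [-10831, -27740]]
tr = -4970 + -27740 = -32710

-32710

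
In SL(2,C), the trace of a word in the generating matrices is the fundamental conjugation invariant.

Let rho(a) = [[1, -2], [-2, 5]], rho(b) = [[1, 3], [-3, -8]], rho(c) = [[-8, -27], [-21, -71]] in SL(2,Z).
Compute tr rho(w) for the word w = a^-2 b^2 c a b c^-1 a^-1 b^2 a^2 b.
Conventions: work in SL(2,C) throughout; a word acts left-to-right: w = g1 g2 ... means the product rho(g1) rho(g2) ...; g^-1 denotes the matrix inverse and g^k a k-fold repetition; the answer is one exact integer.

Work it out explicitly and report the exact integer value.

8692310

rho(a^-1) = [[5, 2], [2, 1]]
... * rho(a^-1) = [[5, 2], [2, 1]]  ->  [[29, 12], [12, 5]]
... * rho(b) = [[1, 3], [-3, -8]]  ->  [[-7, -9], [-3, -4]]
... * rho(b) = [[1, 3], [-3, -8]]  ->  [[20, 51], [9, 23]]
... * rho(c) = [[-8, -27], [-21, -71]]  ->  [[-1231, -4161], [-555, -1876]]
... * rho(a) = [[1, -2], [-2, 5]]  ->  [[7091, -18343], [3197, -8270]]
... * rho(b) = [[1, 3], [-3, -8]]  ->  [[62120, 168017], [28007, 75751]]
... * rho(c^-1) = [[-71, 27], [21, -8]]  ->  [[-882163, 333104], [-397726, 150181]]
... * rho(a^-1) = [[5, 2], [2, 1]]  ->  [[-3744607, -1431222], [-1688268, -645271]]
... * rho(b) = [[1, 3], [-3, -8]]  ->  [[549059, 215955], [247545, 97364]]
... * rho(b) = [[1, 3], [-3, -8]]  ->  [[-98806, -80463], [-44547, -36277]]
... * rho(a) = [[1, -2], [-2, 5]]  ->  [[62120, -204703], [28007, -92291]]
... * rho(a) = [[1, -2], [-2, 5]]  ->  [[471526, -1147755], [212589, -517469]]
... * rho(b) = [[1, 3], [-3, -8]]  ->  [[3914791, 10596618], [1764996, 4777519]]
tr = 3914791 + 4777519 = 8692310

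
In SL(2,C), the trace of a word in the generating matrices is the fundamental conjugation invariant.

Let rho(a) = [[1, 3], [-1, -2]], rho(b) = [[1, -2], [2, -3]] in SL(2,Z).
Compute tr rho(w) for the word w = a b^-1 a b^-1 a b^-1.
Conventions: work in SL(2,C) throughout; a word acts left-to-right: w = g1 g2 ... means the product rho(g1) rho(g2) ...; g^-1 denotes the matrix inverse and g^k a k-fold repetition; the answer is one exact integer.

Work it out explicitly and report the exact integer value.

rho(a) = [[1, 3], [-1, -2]]
... * rho(b^-1) = [[-3, 2], [-2, 1]]  ->  [[-9, 5], [7, -4]]
... * rho(a) = [[1, 3], [-1, -2]]  ->  [[-14, -37], [11, 29]]
... * rho(b^-1) = [[-3, 2], [-2, 1]]  ->  [[116, -65], [-91, 51]]
... * rho(a) = [[1, 3], [-1, -2]]  ->  [[181, 478], [-142, -375]]
... * rho(b^-1) = [[-3, 2], [-2, 1]]  ->  [[-1499, 840], [1176, -659]]
tr = -1499 + -659 = -2158

-2158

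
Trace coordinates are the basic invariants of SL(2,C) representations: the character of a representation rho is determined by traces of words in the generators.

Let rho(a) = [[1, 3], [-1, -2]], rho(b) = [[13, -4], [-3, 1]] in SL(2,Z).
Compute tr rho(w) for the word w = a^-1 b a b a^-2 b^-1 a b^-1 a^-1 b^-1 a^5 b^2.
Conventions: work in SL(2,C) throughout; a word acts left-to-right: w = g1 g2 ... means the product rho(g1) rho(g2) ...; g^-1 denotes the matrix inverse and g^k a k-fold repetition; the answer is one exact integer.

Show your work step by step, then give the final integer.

rho(a^-1) = [[-2, -3], [1, 1]]
... * rho(b) = [[13, -4], [-3, 1]]  ->  [[-17, 5], [10, -3]]
... * rho(a) = [[1, 3], [-1, -2]]  ->  [[-22, -61], [13, 36]]
... * rho(b) = [[13, -4], [-3, 1]]  ->  [[-103, 27], [61, -16]]
... * rho(a^-1) = [[-2, -3], [1, 1]]  ->  [[233, 336], [-138, -199]]
... * rho(a^-1) = [[-2, -3], [1, 1]]  ->  [[-130, -363], [77, 215]]
... * rho(b^-1) = [[1, 4], [3, 13]]  ->  [[-1219, -5239], [722, 3103]]
... * rho(a) = [[1, 3], [-1, -2]]  ->  [[4020, 6821], [-2381, -4040]]
... * rho(b^-1) = [[1, 4], [3, 13]]  ->  [[24483, 104753], [-14501, -62044]]
... * rho(a^-1) = [[-2, -3], [1, 1]]  ->  [[55787, 31304], [-33042, -18541]]
... * rho(b^-1) = [[1, 4], [3, 13]]  ->  [[149699, 630100], [-88665, -373201]]
... * rho(a) = [[1, 3], [-1, -2]]  ->  [[-480401, -811103], [284536, 480407]]
... * rho(a) = [[1, 3], [-1, -2]]  ->  [[330702, 181003], [-195871, -107206]]
... * rho(a) = [[1, 3], [-1, -2]]  ->  [[149699, 630100], [-88665, -373201]]
... * rho(a) = [[1, 3], [-1, -2]]  ->  [[-480401, -811103], [284536, 480407]]
... * rho(a) = [[1, 3], [-1, -2]]  ->  [[330702, 181003], [-195871, -107206]]
... * rho(b) = [[13, -4], [-3, 1]]  ->  [[3756117, -1141805], [-2224705, 676278]]
... * rho(b) = [[13, -4], [-3, 1]]  ->  [[52254936, -16166273], [-30949999, 9575098]]
tr = 52254936 + 9575098 = 61830034

61830034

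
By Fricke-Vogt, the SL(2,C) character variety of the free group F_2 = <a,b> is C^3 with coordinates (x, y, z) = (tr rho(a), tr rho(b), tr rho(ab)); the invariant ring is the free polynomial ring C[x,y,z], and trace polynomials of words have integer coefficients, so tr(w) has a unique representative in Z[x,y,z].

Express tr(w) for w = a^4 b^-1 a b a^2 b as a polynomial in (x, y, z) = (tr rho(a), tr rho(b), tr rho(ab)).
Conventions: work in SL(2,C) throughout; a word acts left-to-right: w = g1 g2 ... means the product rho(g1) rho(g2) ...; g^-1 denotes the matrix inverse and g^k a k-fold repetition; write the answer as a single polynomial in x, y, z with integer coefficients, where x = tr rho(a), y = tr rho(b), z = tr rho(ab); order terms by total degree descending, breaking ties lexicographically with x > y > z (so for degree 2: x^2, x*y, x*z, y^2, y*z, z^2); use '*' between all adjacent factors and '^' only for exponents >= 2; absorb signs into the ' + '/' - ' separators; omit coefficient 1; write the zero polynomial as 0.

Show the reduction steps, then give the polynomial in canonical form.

x^5*y*z^2 - 2*x^4*y^2*z - x^4*z^3 + x^3*y^3 - x^3*y*z^2 + x^4*z + 4*x^2*y^2*z + 2*x^2*z^3 - 2*x^3*y - 2*x*y^3 - 2*x*y*z^2 - 2*x^2*z + 5*x*y - z

and trace(b a b a) = trace(b a) trace(b a) - trace(1) = z^2 - 2
trace(b a b) = trace(b) trace(a b) - trace(a) = y*z - x
trace(b a^2 b a) = trace(a) trace(b a b a) - trace(b a b) = x*z^2 - y*z - x
and trace(a^2 b) = trace(a) trace(b a) - trace(b) = x*z - y
and trace(a^2) = trace(a) trace(a) - trace(1) = x^2 - 2
and trace(b a^2 b) = trace(b) trace(a^2 b) - trace(a^2) = x*y*z - x^2 - y^2 + 2
and trace(a b a^2 b a) = trace(a) trace(b a^2 b a) - trace(b a^2 b) = x^2*z^2 - 2*x*y*z + y^2 - 2
next, trace(a b a^2 b a^2) = trace(a) trace(a b a^2 b a) - trace(a b a^2 b) = x^3*z^2 - 2*x^2*y*z + x*y^2 - x*z^2 + y*z - x
and trace(a^2 b a^2 b a^2) = trace(a) trace(a b a^2 b a^2) - trace(a b a^2 b a) = x^4*z^2 - 2*x^3*y*z + x^2*y^2 - 2*x^2*z^2 + 3*x*y*z - x^2 - y^2 + 2
next, trace(a b a^2 b a^4) = trace(a) trace(a^2 b a^2 b a^2) - trace(a^2 b a^2 b a) = x^5*z^2 - 2*x^4*y*z + x^3*y^2 - 3*x^3*z^2 + 5*x^2*y*z - x^3 - 2*x*y^2 + x*z^2 - y*z + 3*x
trace(b a b a b a) = trace(b a) trace(b a b a) - trace(b^-1 a^-1) = z^3 - 3*z
and trace(b a b a b) = trace(b) trace(a b a b) - trace(a b a) = y*z^2 - x*z - y
trace(a b a b a b a) = trace(a) trace(b a b a b a) - trace(b a b a b) = x*z^3 - y*z^2 - 2*x*z + y
next, trace(a b a b a b a^2) = trace(a) trace(a b a b a b a) - trace(a b a b a b) = x^2*z^3 - x*y*z^2 - 2*x^2*z - z^3 + x*y + 3*z
next, trace(b a^4 b a b a) = trace(a) trace(a b a b a b a^2) - trace(a b a b a b a) = x^3*z^3 - x^2*y*z^2 - 2*x^3*z - 2*x*z^3 + x^2*y + y*z^2 + 5*x*z - y
next, trace(a b a b a^2) = trace(a) trace(a b a b a) - trace(a b a b) = x^2*z^2 - x*y*z - x^2 - z^2 + 2
and trace(a^4 b a b) = trace(a) trace(a b a b a^2) - trace(a b a b a) = x^3*z^2 - x^2*y*z - x^3 - 2*x*z^2 + y*z + 3*x
next, trace(a b a^2) = trace(a) trace(a b a) - trace(a b) = x^2*z - x*y - z
trace(b a^4) = trace(a) trace(a b a^2) - trace(a b a) = x^3*z - x^2*y - 2*x*z + y
and trace(a^4 b a) = trace(a) trace(b a^4) - trace(b a^3) = x^4*z - x^3*y - 3*x^2*z + 2*x*y + z
next, trace(b a^4 b a b) = trace(b) trace(a^4 b a b) - trace(a^4 b a) = x^3*y*z^2 - x^4*z - x^2*y^2*z - 2*x*y*z^2 + 3*x^2*z + y^2*z + x*y - z
trace(a b a^2 b a^4 b) = trace(a) trace(b a^4 b a b a) - trace(b a^4 b a b) = x^4*z^3 - 2*x^3*y*z^2 - x^4*z + x^2*y^2*z - 2*x^2*z^3 + x^3*y + 3*x*y*z^2 + 2*x^2*z - y^2*z - 2*x*y + z
trace(a^4 b^-1 a b a^2 b) = trace(a b a^2 b a^4) trace(b) - trace(a b a^2 b a^4 b) = x^5*y*z^2 - 2*x^4*y^2*z - x^4*z^3 + x^3*y^3 - x^3*y*z^2 + x^4*z + 4*x^2*y^2*z + 2*x^2*z^3 - 2*x^3*y - 2*x*y^3 - 2*x*y*z^2 - 2*x^2*z + 5*x*y - z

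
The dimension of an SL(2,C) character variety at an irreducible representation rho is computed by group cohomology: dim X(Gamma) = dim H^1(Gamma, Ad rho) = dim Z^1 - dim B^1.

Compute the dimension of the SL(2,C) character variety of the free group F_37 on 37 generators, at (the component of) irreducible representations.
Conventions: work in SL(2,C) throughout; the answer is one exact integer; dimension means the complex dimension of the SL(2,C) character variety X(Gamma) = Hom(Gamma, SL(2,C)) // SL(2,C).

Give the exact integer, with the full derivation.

Gamma = F_37 has 37 generators and no relators.
So Z^1 = (sl_2)^37 in full: dim Z^1 = 111.
Irreducibility makes the coboundary map sl_2 -> Z^1 injective (trivial centralizer), so dim B^1 = 3.
dim H^1 = 111 - 3 = 108, which is dim X.

108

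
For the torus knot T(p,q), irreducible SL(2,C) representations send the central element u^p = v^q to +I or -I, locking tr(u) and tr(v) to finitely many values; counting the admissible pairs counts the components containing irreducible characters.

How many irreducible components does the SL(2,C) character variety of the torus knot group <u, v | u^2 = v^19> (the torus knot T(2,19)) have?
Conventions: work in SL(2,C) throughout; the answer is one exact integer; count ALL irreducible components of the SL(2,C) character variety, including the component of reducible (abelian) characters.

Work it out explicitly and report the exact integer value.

10

In the torus knot group T(2,19), u^2 = v^19 is central, so an irreducible representation sends it to +I or -I (Schur).
On an irreducible component, tr(u) is locked at 2*cos(pi*alpha/2) for some alpha in 1..1, and tr(v) at 2*cos(pi*beta/19) for some beta in 1..18.
Consistency of u^2 = (-1)^alpha I with v^19 = (-1)^beta I forces alpha = beta (mod 2).
Counting: 1 odd alphas x 9 odd betas + 0 even alphas x 9 even betas = 9 + 0 = 9.
That is 9 components of irreducible characters, and with the reducible (abelian) component the total is 10.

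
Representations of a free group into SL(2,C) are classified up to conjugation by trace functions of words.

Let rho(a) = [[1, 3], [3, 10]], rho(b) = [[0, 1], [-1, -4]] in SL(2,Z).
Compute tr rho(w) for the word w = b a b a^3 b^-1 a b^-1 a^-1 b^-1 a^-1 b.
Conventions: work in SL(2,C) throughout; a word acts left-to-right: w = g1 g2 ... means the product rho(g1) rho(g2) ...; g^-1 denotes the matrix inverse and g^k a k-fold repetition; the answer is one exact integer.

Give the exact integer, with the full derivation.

rho(b) = [[0, 1], [-1, -4]]
... * rho(a) = [[1, 3], [3, 10]]  ->  [[3, 10], [-13, -43]]
... * rho(b) = [[0, 1], [-1, -4]]  ->  [[-10, -37], [43, 159]]
... * rho(a) = [[1, 3], [3, 10]]  ->  [[-121, -400], [520, 1719]]
... * rho(a) = [[1, 3], [3, 10]]  ->  [[-1321, -4363], [5677, 18750]]
... * rho(a) = [[1, 3], [3, 10]]  ->  [[-14410, -47593], [61927, 204531]]
... * rho(b^-1) = [[-4, -1], [1, 0]]  ->  [[10047, 14410], [-43177, -61927]]
... * rho(a) = [[1, 3], [3, 10]]  ->  [[53277, 174241], [-228958, -748801]]
... * rho(b^-1) = [[-4, -1], [1, 0]]  ->  [[-38867, -53277], [167031, 228958]]
... * rho(a^-1) = [[10, -3], [-3, 1]]  ->  [[-228839, 63324], [983436, -272135]]
... * rho(b^-1) = [[-4, -1], [1, 0]]  ->  [[978680, 228839], [-4205879, -983436]]
... * rho(a^-1) = [[10, -3], [-3, 1]]  ->  [[9100283, -2707201], [-39108482, 11634201]]
... * rho(b) = [[0, 1], [-1, -4]]  ->  [[2707201, 19929087], [-11634201, -85645286]]
tr = 2707201 + -85645286 = -82938085

-82938085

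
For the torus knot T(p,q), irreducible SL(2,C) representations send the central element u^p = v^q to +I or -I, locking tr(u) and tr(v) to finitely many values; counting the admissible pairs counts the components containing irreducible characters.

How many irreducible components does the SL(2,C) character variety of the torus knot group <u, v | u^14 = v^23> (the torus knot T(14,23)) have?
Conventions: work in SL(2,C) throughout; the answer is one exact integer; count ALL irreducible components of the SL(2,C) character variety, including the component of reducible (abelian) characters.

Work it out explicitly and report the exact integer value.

144

For T(14,23): irreducibility forces the central element u^14 = v^23 to one of +I, -I.
On an irreducible component, tr(u) is locked at 2*cos(pi*alpha/14) for some alpha in 1..13, and tr(v) at 2*cos(pi*beta/23) for some beta in 1..22.
The two central values (-1)^alpha I and (-1)^beta I must be the same matrix, so alpha and beta share a parity.
Enumerate parity-matched pairs: 7*11 odd-odd plus 6*11 even-even gives 143.
components with irreducible characters: 143; plus the single component of reducible (abelian) characters: total 144.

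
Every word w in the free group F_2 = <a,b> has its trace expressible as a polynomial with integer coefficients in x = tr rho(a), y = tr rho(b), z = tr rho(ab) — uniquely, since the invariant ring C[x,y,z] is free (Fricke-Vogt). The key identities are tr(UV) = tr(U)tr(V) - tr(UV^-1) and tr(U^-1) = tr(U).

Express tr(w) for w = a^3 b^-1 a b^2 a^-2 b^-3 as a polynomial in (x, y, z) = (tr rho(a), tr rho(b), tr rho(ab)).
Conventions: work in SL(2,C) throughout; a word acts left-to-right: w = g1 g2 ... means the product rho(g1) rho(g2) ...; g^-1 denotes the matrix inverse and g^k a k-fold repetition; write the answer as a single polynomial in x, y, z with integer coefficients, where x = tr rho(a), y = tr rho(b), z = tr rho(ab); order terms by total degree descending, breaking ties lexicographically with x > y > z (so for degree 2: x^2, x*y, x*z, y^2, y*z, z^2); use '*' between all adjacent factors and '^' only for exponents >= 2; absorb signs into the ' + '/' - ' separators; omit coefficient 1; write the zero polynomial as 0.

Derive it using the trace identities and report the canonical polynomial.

-x^5*y^5*z + x^6*y^4 + x^4*y^6 + 2*x^4*y^4*z^2 + x^3*y^5*z - x^3*y^3*z^3 - x^6*y^2 - 7*x^4*y^4 - 2*x^4*y^2*z^2 - 2*x^2*y^6 - 3*x^2*y^4*z^2 + x^5*y*z + 3*x^3*y^3*z + x^3*y*z^3 + x*y^5*z + x*y^3*z^3 + 7*x^4*y^2 + 11*x^2*y^4 + 4*x^2*y^2*z^2 - 4*x^3*y*z - 5*x*y^3*z - x*y*z^3 - x^4 - 12*x^2*y^2 - x^2*z^2 + 2*x*y*z + 4*x^2 + z^2 - 2

next, tr(a b a) = tr(a) tr(b a) - tr(b) = x*z - y
next, tr(a^3 b) = tr(a) tr(a b a) - tr(a b) = x^2*z - x*y - z
tr(a^2) = tr(a) tr(a) - tr(1) = x^2 - 2
tr(a^3) = tr(a) tr(a^2) - tr(a) = x^3 - 3*x
tr(a^3 b^2) = tr(b) tr(a^3 b) - tr(a^3) = x^2*y*z - x^3 - x*y^2 - y*z + 3*x
tr(b^2 a) = tr(b) tr(a b) - tr(a) = y*z - x
tr(b^2) = tr(b) tr(b) - tr(1) = y^2 - 2
tr(a^2 b^2) = tr(a) tr(b^2 a) - tr(b^2) = x*y*z - x^2 - y^2 + 2
and tr(b^3 a^2) = tr(b) tr(a^2 b^2) - tr(a^2 b) = x*y^2*z - x^2*y - y^3 - x*z + 3*y
next, tr(b^3 a) = tr(b) tr(b a b) - tr(b a) = y^2*z - x*y - z
next, tr(a^2 b^3 a) = tr(a) tr(b^3 a^2) - tr(b^3 a) = x^2*y^2*z - x^3*y - x*y^3 - x^2*z - y^2*z + 4*x*y + z
and tr(b a^4 b^2) = tr(a) tr(a^2 b^3 a) - tr(a^2 b^3) = x^3*y^2*z - x^4*y - x^2*y^3 - x^3*z - 2*x*y^2*z + 5*x^2*y + y^3 + 2*x*z - 3*y
tr(a b a b) = tr(b a) tr(b a) - tr(1)   [split at repeated b] = z^2 - 2
and tr(b^2 a b a) = tr(b) tr(a b a b) - tr(a b a) = y*z^2 - x*z - y
tr(a b^2 a b a) = tr(a) tr(b^2 a b a) - tr(b^2 a b) = x*y*z^2 - x^2*z - y^2*z + z
next, tr(a^2 b^2 a b a) = tr(a) tr(a b^2 a b a) - tr(a b^2 a b) = x^2*y*z^2 - x^3*z - x*y^2*z - y*z^2 + 2*x*z + y
next, tr(b a^4 b^2 a) = tr(a) tr(a^2 b^2 a b a) - tr(a^2 b^2 a b) = x^3*y*z^2 - x^4*z - x^2*y^2*z - 2*x*y*z^2 + 3*x^2*z + y^2*z + x*y - z
tr(a^4 b^2 a^-1 b) = tr(b a^4 b^2) tr(a) - tr(b a^4 b^2 a) = x^4*y^2*z - x^5*y - x^3*y^3 - x^3*y*z^2 - x^2*y^2*z + 5*x^3*y + x*y^3 + 2*x*y*z^2 - x^2*z - y^2*z - 4*x*y + z
tr(b^-1 a^4 b^2 a^-1) = tr(a^4 b^2 a^-1) tr(b) - tr(a^4 b^2 a^-1 b) = -x^4*y^2*z + x^5*y + x^3*y^3 + x^3*y*z^2 + 2*x^2*y^2*z - 6*x^3*y - 2*x*y^3 - 2*x*y*z^2 + x^2*z + 7*x*y - z
next, tr(a^4 b) = tr(a) tr(b a^3) - tr(b a^2) = x^3*z - x^2*y - 2*x*z + y
tr(a^4 b^2 a^-2 b^-1) = tr(b^-1 a^4 b^2 a^-1) tr(a) - tr(b^-1 a^4 b^2) = -x^5*y^2*z + x^6*y + x^4*y^3 + x^4*y*z^2 + 2*x^3*y^2*z - 6*x^4*y - 2*x^2*y^3 - 2*x^2*y*z^2 + 8*x^2*y + x*z - y
and tr(a b^2 a^-2 b^-2 a^3) = tr(a^4 b^2 a^-2 b^-1) tr(b) - tr(a^4 b^2 a^-2) = -x^5*y^3*z + x^6*y^2 + x^4*y^4 + x^4*y^2*z^2 + 2*x^3*y^3*z - 6*x^4*y^2 - 2*x^2*y^4 - 2*x^2*y^2*z^2 + 8*x^2*y^2 + x^2 - 2
tr(a^2 b a b) = tr(a) tr(b a b a) - tr(b a b) = x*z^2 - y*z - x
tr(a^2 b a b^2) = tr(b) tr(a^2 b a b) - tr(a^2 b a) = x*y*z^2 - x^2*z - y^2*z + z
tr(b a^3 b a b) = tr(a) tr(a b a b^2 a) - tr(a b a b^2) = x^2*y*z^2 - x^3*z - x*y^2*z - y*z^2 + 2*x*z + y
and tr(b a^3 b a) = tr(a) tr(b a b a^2) - tr(b a b a) = x^2*z^2 - x*y*z - x^2 - z^2 + 2
and tr(b a^3 b a b^2) = tr(b) tr(b a^3 b a b) - tr(b a^3 b a) = x^2*y^2*z^2 - x^3*y*z - x*y^3*z - x^2*z^2 - y^2*z^2 + 3*x*y*z + x^2 + y^2 + z^2 - 2
tr(b a b a b a) = tr(b a b a) tr(b a) - tr(a b)   [split at repeated b] = z^3 - 3*z
tr(a b a b a b a) = tr(a) tr(b a b a b a) - tr(b a b a b) = x*z^3 - y*z^2 - 2*x*z + y
next, tr(a b a^3 b a b) = tr(a) tr(a b a b a b a) - tr(a b a b a b) = x^2*z^3 - x*y*z^2 - 2*x^2*z - z^3 + x*y + 3*z
tr(a b a^3 b a) = tr(a) tr(b a^3 b a) - tr(b a^3 b) = x^3*z^2 - 2*x^2*y*z + x*y^2 - x*z^2 + y*z - x
next, tr(b a^3 b a b^2 a) = tr(b) tr(a b a^3 b a b) - tr(a b a^3 b a) = x^2*y*z^3 - x^3*z^2 - x*y^2*z^2 - y*z^3 + x*z^2 + 2*y*z + x
next, tr(a^3 b a b^2 a^-1 b) = tr(b a^3 b a b^2) tr(a) - tr(b a^3 b a b^2 a) = x^3*y^2*z^2 - x^4*y*z - x^2*y^3*z - x^2*y*z^3 + 3*x^2*y*z + y*z^3 + x^3 + x*y^2 - 2*y*z - 3*x
tr(a^-1 b^-1 a^3 b a b^2) = tr(a^3 b a b^2 a^-1) tr(b) - tr(a^3 b a b^2 a^-1 b) = -x^3*y^2*z^2 + x^4*y*z + x^2*y^3*z + x^2*y*z^3 + x*y^2*z^2 - 4*x^2*y*z - y^3*z - y*z^3 - x^3 - x*y^2 + 3*y*z + 3*x
tr(a^3 b a b^2 a^-2 b^-1) = tr(a^-1 b^-1 a^3 b a b^2) tr(a) - tr(a^-1 b^-1 a^3 b a b^2 a) = -x^4*y^2*z^2 + x^5*y*z + x^3*y^3*z + x^3*y*z^3 + x^2*y^2*z^2 - 4*x^3*y*z - x*y^3*z - x*y*z^3 - x^4 - x^2*y^2 - x^2*z^2 + 4*x*y*z + 4*x^2 + z^2 - 2
and tr(a b^2 a^-2 b^-2 a^3 b) = tr(a^3 b a b^2 a^-2 b^-1) tr(b) - tr(a^3 b a b^2 a^-2) = -x^4*y^3*z^2 + x^5*y^2*z + x^3*y^4*z + x^3*y^2*z^3 + x^2*y^3*z^2 - 4*x^3*y^2*z - x*y^4*z - x*y^2*z^3 - x^4*y - x^2*y^3 - x^2*y*z^2 + 4*x*y^2*z + 4*x^2*y + x*z - y
tr(b^-1 a^3 b^-1 a b^2 a^-2 b^-1) = tr(a b^2 a^-2 b^-2 a^3) tr(b) - tr(a b^2 a^-2 b^-2 a^3 b) = -x^5*y^4*z + x^6*y^3 + x^4*y^5 + 2*x^4*y^3*z^2 - x^5*y^2*z + x^3*y^4*z - x^3*y^2*z^3 - 6*x^4*y^3 - 2*x^2*y^5 - 3*x^2*y^3*z^2 + 4*x^3*y^2*z + x*y^4*z + x*y^2*z^3 + x^4*y + 9*x^2*y^3 + x^2*y*z^2 - 4*x*y^2*z - 3*x^2*y - x*z - y
and tr(b^-1 a^3 b^-1 a b^2 a^-2) = tr(a b^2 a^-2 b^-1 a^3) tr(b) - tr(a b^2 a^-2 b^-1 a^3 b) = -x^5*y^3*z + x^6*y^2 + x^4*y^4 + 2*x^4*y^2*z^2 - x^5*y*z + x^3*y^3*z - x^3*y*z^3 - 6*x^4*y^2 - 2*x^2*y^4 - 3*x^2*y^2*z^2 + 4*x^3*y*z + x*y^3*z + x*y*z^3 + x^4 + 9*x^2*y^2 + x^2*z^2 - 3*x*y*z - 4*x^2 - y^2 - z^2 + 2
next, tr(a^3 b^-1 a b^2 a^-2 b^-3) = tr(b^-1 a^3 b^-1 a b^2 a^-2 b^-1) tr(b) - tr(b^-1 a^3 b^-1 a b^2 a^-2) = -x^5*y^5*z + x^6*y^4 + x^4*y^6 + 2*x^4*y^4*z^2 + x^3*y^5*z - x^3*y^3*z^3 - x^6*y^2 - 7*x^4*y^4 - 2*x^4*y^2*z^2 - 2*x^2*y^6 - 3*x^2*y^4*z^2 + x^5*y*z + 3*x^3*y^3*z + x^3*y*z^3 + x*y^5*z + x*y^3*z^3 + 7*x^4*y^2 + 11*x^2*y^4 + 4*x^2*y^2*z^2 - 4*x^3*y*z - 5*x*y^3*z - x*y*z^3 - x^4 - 12*x^2*y^2 - x^2*z^2 + 2*x*y*z + 4*x^2 + z^2 - 2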